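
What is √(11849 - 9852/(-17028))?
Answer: 2*√5964962322/1419 ≈ 108.86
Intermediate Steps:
√(11849 - 9852/(-17028)) = √(11849 - 9852*(-1/17028)) = √(11849 + 821/1419) = √(16814552/1419) = 2*√5964962322/1419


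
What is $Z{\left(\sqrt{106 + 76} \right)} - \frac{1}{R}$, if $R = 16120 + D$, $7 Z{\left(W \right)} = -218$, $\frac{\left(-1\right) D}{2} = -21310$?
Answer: $- \frac{12805327}{411180} \approx -31.143$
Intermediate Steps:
$D = 42620$ ($D = \left(-2\right) \left(-21310\right) = 42620$)
$Z{\left(W \right)} = - \frac{218}{7}$ ($Z{\left(W \right)} = \frac{1}{7} \left(-218\right) = - \frac{218}{7}$)
$R = 58740$ ($R = 16120 + 42620 = 58740$)
$Z{\left(\sqrt{106 + 76} \right)} - \frac{1}{R} = - \frac{218}{7} - \frac{1}{58740} = - \frac{12805327}{411180}$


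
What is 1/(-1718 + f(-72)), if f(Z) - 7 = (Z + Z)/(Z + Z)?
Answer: -1/1710 ≈ -0.00058480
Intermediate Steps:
f(Z) = 8 (f(Z) = 7 + (Z + Z)/(Z + Z) = 7 + (2*Z)/((2*Z)) = 7 + (2*Z)*(1/(2*Z)) = 7 + 1 = 8)
1/(-1718 + f(-72)) = 1/(-1718 + 8) = 1/(-1710) = -1/1710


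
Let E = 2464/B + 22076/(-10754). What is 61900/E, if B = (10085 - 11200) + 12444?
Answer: -1885351221350/55900287 ≈ -33727.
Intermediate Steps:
B = 11329 (B = -1115 + 12444 = 11329)
E = -111800574/60916033 (E = 2464/11329 + 22076/(-10754) = 2464*(1/11329) + 22076*(-1/10754) = 2464/11329 - 11038/5377 = -111800574/60916033 ≈ -1.8353)
61900/E = 61900/(-111800574/60916033) = 61900*(-60916033/111800574) = -1885351221350/55900287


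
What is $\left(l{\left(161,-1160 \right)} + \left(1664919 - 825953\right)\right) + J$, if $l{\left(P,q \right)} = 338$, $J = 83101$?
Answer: $922405$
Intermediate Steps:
$\left(l{\left(161,-1160 \right)} + \left(1664919 - 825953\right)\right) + J = \left(338 + \left(1664919 - 825953\right)\right) + 83101 = \left(338 + 838966\right) + 83101 = 839304 + 83101 = 922405$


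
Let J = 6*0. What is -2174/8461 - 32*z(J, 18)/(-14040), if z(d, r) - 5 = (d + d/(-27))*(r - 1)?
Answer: -729230/2969811 ≈ -0.24555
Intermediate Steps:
J = 0
z(d, r) = 5 + 26*d*(-1 + r)/27 (z(d, r) = 5 + (d + d/(-27))*(r - 1) = 5 + (d + d*(-1/27))*(-1 + r) = 5 + (d - d/27)*(-1 + r) = 5 + (26*d/27)*(-1 + r) = 5 + 26*d*(-1 + r)/27)
-2174/8461 - 32*z(J, 18)/(-14040) = -2174/8461 - 32*(5 - 26/27*0 + (26/27)*0*18)/(-14040) = -2174*1/8461 - 32*(5 + 0 + 0)*(-1/14040) = -2174/8461 - 32*5*(-1/14040) = -2174/8461 - 160*(-1/14040) = -2174/8461 + 4/351 = -729230/2969811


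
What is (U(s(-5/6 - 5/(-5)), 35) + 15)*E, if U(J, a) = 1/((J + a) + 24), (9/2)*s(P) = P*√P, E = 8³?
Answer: 117066988032/15225893 - 13824*√6/15225893 ≈ 7688.7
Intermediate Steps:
E = 512
s(P) = 2*P^(3/2)/9 (s(P) = 2*(P*√P)/9 = 2*P^(3/2)/9)
U(J, a) = 1/(24 + J + a)
(U(s(-5/6 - 5/(-5)), 35) + 15)*E = (1/(24 + 2*(-5/6 - 5/(-5))^(3/2)/9 + 35) + 15)*512 = (1/(24 + 2*(-5*⅙ - 5*(-⅕))^(3/2)/9 + 35) + 15)*512 = (1/(24 + 2*(-⅚ + 1)^(3/2)/9 + 35) + 15)*512 = (1/(24 + 2*(⅙)^(3/2)/9 + 35) + 15)*512 = (1/(24 + 2*(√6/36)/9 + 35) + 15)*512 = (1/(24 + √6/162 + 35) + 15)*512 = (1/(59 + √6/162) + 15)*512 = (15 + 1/(59 + √6/162))*512 = 7680 + 512/(59 + √6/162)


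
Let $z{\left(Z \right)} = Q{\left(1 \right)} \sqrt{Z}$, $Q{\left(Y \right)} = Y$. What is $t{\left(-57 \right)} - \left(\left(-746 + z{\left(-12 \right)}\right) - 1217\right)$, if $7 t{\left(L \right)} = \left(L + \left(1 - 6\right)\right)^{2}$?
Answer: $\frac{17585}{7} - 2 i \sqrt{3} \approx 2512.1 - 3.4641 i$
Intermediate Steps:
$z{\left(Z \right)} = \sqrt{Z}$ ($z{\left(Z \right)} = 1 \sqrt{Z} = \sqrt{Z}$)
$t{\left(L \right)} = \frac{\left(-5 + L\right)^{2}}{7}$ ($t{\left(L \right)} = \frac{\left(L + \left(1 - 6\right)\right)^{2}}{7} = \frac{\left(L - 5\right)^{2}}{7} = \frac{\left(-5 + L\right)^{2}}{7}$)
$t{\left(-57 \right)} - \left(\left(-746 + z{\left(-12 \right)}\right) - 1217\right) = \frac{\left(-5 - 57\right)^{2}}{7} - \left(\left(-746 + \sqrt{-12}\right) - 1217\right) = \frac{\left(-62\right)^{2}}{7} - \left(\left(-746 + 2 i \sqrt{3}\right) - 1217\right) = \frac{1}{7} \cdot 3844 - \left(-1963 + 2 i \sqrt{3}\right) = \frac{3844}{7} + \left(1963 - 2 i \sqrt{3}\right) = \frac{17585}{7} - 2 i \sqrt{3}$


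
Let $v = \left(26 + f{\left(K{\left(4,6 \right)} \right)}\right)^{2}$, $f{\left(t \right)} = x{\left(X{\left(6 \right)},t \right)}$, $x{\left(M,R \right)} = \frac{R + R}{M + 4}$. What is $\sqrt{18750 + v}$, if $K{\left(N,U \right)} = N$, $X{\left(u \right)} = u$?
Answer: $\frac{\sqrt{486706}}{5} \approx 139.53$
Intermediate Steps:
$x{\left(M,R \right)} = \frac{2 R}{4 + M}$
$f{\left(t \right)} = \frac{t}{5}$ ($f{\left(t \right)} = \frac{2 t}{4 + 6} = \frac{2 t}{10} = 2 t \frac{1}{10} = \frac{t}{5}$)
$v = \frac{17956}{25}$ ($v = \left(26 + \frac{1}{5} \cdot 4\right)^{2} = \left(26 + \frac{4}{5}\right)^{2} = \left(\frac{134}{5}\right)^{2} = \frac{17956}{25} \approx 718.24$)
$\sqrt{18750 + v} = \sqrt{18750 + \frac{17956}{25}} = \sqrt{\frac{486706}{25}} = \frac{\sqrt{486706}}{5}$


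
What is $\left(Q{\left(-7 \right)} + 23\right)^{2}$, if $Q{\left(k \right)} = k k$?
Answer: $5184$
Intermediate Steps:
$Q{\left(k \right)} = k^{2}$
$\left(Q{\left(-7 \right)} + 23\right)^{2} = \left(\left(-7\right)^{2} + 23\right)^{2} = \left(49 + 23\right)^{2} = 72^{2} = 5184$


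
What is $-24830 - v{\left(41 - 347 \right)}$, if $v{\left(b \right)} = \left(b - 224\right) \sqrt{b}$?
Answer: $-24830 + 1590 i \sqrt{34} \approx -24830.0 + 9271.2 i$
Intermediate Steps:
$v{\left(b \right)} = \sqrt{b} \left(-224 + b\right)$ ($v{\left(b \right)} = \left(-224 + b\right) \sqrt{b} = \sqrt{b} \left(-224 + b\right)$)
$-24830 - v{\left(41 - 347 \right)} = -24830 - \sqrt{41 - 347} \left(-224 + \left(41 - 347\right)\right) = -24830 - \sqrt{-306} \left(-224 - 306\right) = -24830 - 3 i \sqrt{34} \left(-530\right) = -24830 - - 1590 i \sqrt{34} = -24830 + 1590 i \sqrt{34}$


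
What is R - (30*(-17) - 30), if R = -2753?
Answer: -2213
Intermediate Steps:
R - (30*(-17) - 30) = -2753 - (30*(-17) - 30) = -2753 - (-510 - 30) = -2753 - 1*(-540) = -2753 + 540 = -2213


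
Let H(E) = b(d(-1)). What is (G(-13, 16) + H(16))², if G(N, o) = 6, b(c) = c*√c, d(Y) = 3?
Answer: 63 + 36*√3 ≈ 125.35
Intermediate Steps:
b(c) = c^(3/2)
H(E) = 3*√3 (H(E) = 3^(3/2) = 3*√3)
(G(-13, 16) + H(16))² = (6 + 3*√3)²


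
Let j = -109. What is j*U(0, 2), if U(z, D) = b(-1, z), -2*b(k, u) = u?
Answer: 0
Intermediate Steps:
b(k, u) = -u/2
U(z, D) = -z/2
j*U(0, 2) = -(-109)*0/2 = -109*0 = 0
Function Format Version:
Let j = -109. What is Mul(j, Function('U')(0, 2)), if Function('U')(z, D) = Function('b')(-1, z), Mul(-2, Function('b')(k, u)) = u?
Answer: 0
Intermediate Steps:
Function('b')(k, u) = Mul(Rational(-1, 2), u)
Function('U')(z, D) = Mul(Rational(-1, 2), z)
Mul(j, Function('U')(0, 2)) = Mul(-109, Mul(Rational(-1, 2), 0)) = Mul(-109, 0) = 0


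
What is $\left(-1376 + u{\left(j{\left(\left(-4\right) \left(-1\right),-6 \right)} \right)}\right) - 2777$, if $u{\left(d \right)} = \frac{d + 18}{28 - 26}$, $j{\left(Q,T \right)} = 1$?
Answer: $- \frac{8287}{2} \approx -4143.5$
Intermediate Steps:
$u{\left(d \right)} = 9 + \frac{d}{2}$ ($u{\left(d \right)} = \frac{18 + d}{2} = \left(18 + d\right) \frac{1}{2} = 9 + \frac{d}{2}$)
$\left(-1376 + u{\left(j{\left(\left(-4\right) \left(-1\right),-6 \right)} \right)}\right) - 2777 = \left(-1376 + \left(9 + \frac{1}{2} \cdot 1\right)\right) - 2777 = \left(-1376 + \left(9 + \frac{1}{2}\right)\right) - 2777 = \left(-1376 + \frac{19}{2}\right) - 2777 = - \frac{2733}{2} - 2777 = - \frac{8287}{2}$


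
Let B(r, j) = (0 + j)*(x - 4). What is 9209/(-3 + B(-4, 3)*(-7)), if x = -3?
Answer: 9209/144 ≈ 63.951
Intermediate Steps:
B(r, j) = -7*j (B(r, j) = (0 + j)*(-3 - 4) = j*(-7) = -7*j)
9209/(-3 + B(-4, 3)*(-7)) = 9209/(-3 - 7*3*(-7)) = 9209/(-3 - 21*(-7)) = 9209/(-3 + 147) = 9209/144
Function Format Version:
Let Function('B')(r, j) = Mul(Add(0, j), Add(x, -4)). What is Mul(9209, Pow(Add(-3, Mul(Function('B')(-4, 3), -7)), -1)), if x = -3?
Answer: Rational(9209, 144) ≈ 63.951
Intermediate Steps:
Function('B')(r, j) = Mul(-7, j) (Function('B')(r, j) = Mul(Add(0, j), Add(-3, -4)) = Mul(j, -7) = Mul(-7, j))
Mul(9209, Pow(Add(-3, Mul(Function('B')(-4, 3), -7)), -1)) = Mul(9209, Pow(Add(-3, Mul(Mul(-7, 3), -7)), -1)) = Mul(9209, Pow(Add(-3, Mul(-21, -7)), -1)) = Mul(9209, Pow(Add(-3, 147), -1)) = Mul(9209, Pow(144, -1)) = Mul(9209, Rational(1, 144)) = Rational(9209, 144)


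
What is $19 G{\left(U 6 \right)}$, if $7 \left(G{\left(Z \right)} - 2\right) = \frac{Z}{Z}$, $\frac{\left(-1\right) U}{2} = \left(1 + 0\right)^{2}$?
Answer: $\frac{285}{7} \approx 40.714$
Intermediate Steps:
$U = -2$ ($U = - 2 \left(1 + 0\right)^{2} = - 2 \cdot 1^{2} = \left(-2\right) 1 = -2$)
$G{\left(Z \right)} = \frac{15}{7}$ ($G{\left(Z \right)} = 2 + \frac{Z \frac{1}{Z}}{7} = 2 + \frac{1}{7} \cdot 1 = 2 + \frac{1}{7} = \frac{15}{7}$)
$19 G{\left(U 6 \right)} = 19 \cdot \frac{15}{7} = \frac{285}{7}$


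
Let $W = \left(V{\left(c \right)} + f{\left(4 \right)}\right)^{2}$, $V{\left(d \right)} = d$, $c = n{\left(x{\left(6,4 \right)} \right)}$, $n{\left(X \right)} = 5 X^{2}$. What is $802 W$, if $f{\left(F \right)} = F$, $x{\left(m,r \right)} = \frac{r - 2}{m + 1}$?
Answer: $\frac{37418112}{2401} \approx 15584.0$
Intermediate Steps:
$x{\left(m,r \right)} = \frac{-2 + r}{1 + m}$
$c = \frac{20}{49}$ ($c = 5 \left(\frac{-2 + 4}{1 + 6}\right)^{2} = 5 \left(\frac{1}{7} \cdot 2\right)^{2} = 5 \left(\frac{2}{7}\right)^{2} = 5 \cdot \frac{4}{49} = \frac{20}{49} \approx 0.40816$)
$W = \frac{46656}{2401}$ ($W = \left(\frac{20}{49} + 4\right)^{2} = \left(\frac{216}{49}\right)^{2} = \frac{46656}{2401} \approx 19.432$)
$802 W = 802 \cdot \frac{46656}{2401} = \frac{37418112}{2401}$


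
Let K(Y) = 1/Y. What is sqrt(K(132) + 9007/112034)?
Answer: sqrt(1202450110719)/3697122 ≈ 0.29660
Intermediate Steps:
sqrt(K(132) + 9007/112034) = sqrt(1/132 + 9007/112034) = sqrt(650479/7394244) = sqrt(1202450110719)/3697122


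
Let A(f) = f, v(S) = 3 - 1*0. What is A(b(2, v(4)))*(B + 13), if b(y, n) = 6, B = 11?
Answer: 144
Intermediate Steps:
v(S) = 3 (v(S) = 3 + 0 = 3)
A(b(2, v(4)))*(B + 13) = 6*(11 + 13) = 6*24 = 144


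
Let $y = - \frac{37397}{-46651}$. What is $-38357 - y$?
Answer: $- \frac{1789429804}{46651} \approx -38358.0$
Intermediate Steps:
$y = \frac{37397}{46651}$ ($y = \left(-37397\right) \left(- \frac{1}{46651}\right) = \frac{37397}{46651} \approx 0.80163$)
$-38357 - y = -38357 - \frac{37397}{46651} = - \frac{1789429804}{46651}$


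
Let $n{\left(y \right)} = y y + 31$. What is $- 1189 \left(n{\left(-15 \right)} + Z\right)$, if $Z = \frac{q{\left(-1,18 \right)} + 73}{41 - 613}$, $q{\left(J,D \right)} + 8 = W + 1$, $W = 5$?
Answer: $- \frac{174023229}{572} \approx -3.0424 \cdot 10^{5}$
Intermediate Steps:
$q{\left(J,D \right)} = -2$ ($q{\left(J,D \right)} = -8 + \left(5 + 1\right) = -8 + 6 = -2$)
$n{\left(y \right)} = 31 + y^{2}$ ($n{\left(y \right)} = y^{2} + 31 = 31 + y^{2}$)
$Z = - \frac{71}{572}$ ($Z = \frac{-2 + 73}{41 - 613} = \frac{71}{-572} = 71 \left(- \frac{1}{572}\right) = - \frac{71}{572} \approx -0.12413$)
$- 1189 \left(n{\left(-15 \right)} + Z\right) = - 1189 \left(\left(31 + \left(-15\right)^{2}\right) - \frac{71}{572}\right) = - 1189 \left(\left(31 + 225\right) - \frac{71}{572}\right) = - 1189 \left(256 - \frac{71}{572}\right) = \left(-1189\right) \frac{146361}{572} = - \frac{174023229}{572}$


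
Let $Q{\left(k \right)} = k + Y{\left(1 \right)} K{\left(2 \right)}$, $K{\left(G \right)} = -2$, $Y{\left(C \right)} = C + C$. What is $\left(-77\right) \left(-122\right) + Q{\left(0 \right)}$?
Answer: $9390$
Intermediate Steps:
$Y{\left(C \right)} = 2 C$
$Q{\left(k \right)} = -4 + k$ ($Q{\left(k \right)} = k + 2 \cdot 1 \left(-2\right) = k + 2 \left(-2\right) = k - 4 = -4 + k$)
$\left(-77\right) \left(-122\right) + Q{\left(0 \right)} = \left(-77\right) \left(-122\right) + \left(-4 + 0\right) = 9394 - 4 = 9390$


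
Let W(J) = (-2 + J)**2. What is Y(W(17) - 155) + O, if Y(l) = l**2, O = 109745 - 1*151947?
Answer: -37302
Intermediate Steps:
O = -42202 (O = 109745 - 151947 = -42202)
Y(W(17) - 155) + O = ((-2 + 17)**2 - 155)**2 - 42202 = (15**2 - 155)**2 - 42202 = (225 - 155)**2 - 42202 = 70**2 - 42202 = 4900 - 42202 = -37302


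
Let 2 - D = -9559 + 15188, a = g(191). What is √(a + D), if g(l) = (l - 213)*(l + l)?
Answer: 3*I*√1559 ≈ 118.45*I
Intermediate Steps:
g(l) = 2*l*(-213 + l) (g(l) = (-213 + l)*(2*l) = 2*l*(-213 + l))
a = -8404 (a = 2*191*(-213 + 191) = 2*191*(-22) = -8404)
D = -5627 (D = 2 - (-9559 + 15188) = 2 - 1*5629 = 2 - 5629 = -5627)
√(a + D) = √(-8404 - 5627) = √(-14031) = 3*I*√1559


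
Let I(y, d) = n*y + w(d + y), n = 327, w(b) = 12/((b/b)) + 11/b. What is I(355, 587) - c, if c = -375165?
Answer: 462768815/942 ≈ 4.9126e+5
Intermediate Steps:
w(b) = 12 + 11/b (w(b) = 12/1 + 11/b = 12*1 + 11/b = 12 + 11/b)
I(y, d) = 12 + 11/(d + y) + 327*y (I(y, d) = 327*y + (12 + 11/(d + y)) = 12 + 11/(d + y) + 327*y)
I(355, 587) - c = (11 + 3*(4 + 109*355)*(587 + 355))/(587 + 355) - 1*(-375165) = (11 + 3*(4 + 38695)*942)/942 + 375165 = (11 + 3*38699*942)/942 + 375165 = (11 + 109363374)/942 + 375165 = (1/942)*109363385 + 375165 = 109363385/942 + 375165 = 462768815/942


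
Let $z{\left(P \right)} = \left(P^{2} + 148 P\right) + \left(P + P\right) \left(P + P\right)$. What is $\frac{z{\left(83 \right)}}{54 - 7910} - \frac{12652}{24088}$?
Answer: $- \frac{153125283}{23654416} \approx -6.4734$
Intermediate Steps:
$z{\left(P \right)} = 5 P^{2} + 148 P$ ($z{\left(P \right)} = \left(P^{2} + 148 P\right) + 2 P 2 P = \left(P^{2} + 148 P\right) + 4 P^{2} = 5 P^{2} + 148 P$)
$\frac{z{\left(83 \right)}}{54 - 7910} - \frac{12652}{24088} = \frac{83 \left(148 + 5 \cdot 83\right)}{54 - 7910} - \frac{12652}{24088} = \frac{83 \left(148 + 415\right)}{54 - 7910} - \frac{3163}{6022} = \frac{83 \cdot 563}{-7856} - \frac{3163}{6022} = 46729 \left(- \frac{1}{7856}\right) - \frac{3163}{6022} = - \frac{46729}{7856} - \frac{3163}{6022} = - \frac{153125283}{23654416}$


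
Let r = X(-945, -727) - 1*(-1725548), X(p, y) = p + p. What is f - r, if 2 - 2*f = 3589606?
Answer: -3518460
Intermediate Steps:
X(p, y) = 2*p
f = -1794802 (f = 1 - ½*3589606 = 1 - 1794803 = -1794802)
r = 1723658 (r = 2*(-945) - 1*(-1725548) = -1890 + 1725548 = 1723658)
f - r = -1794802 - 1*1723658 = -1794802 - 1723658 = -3518460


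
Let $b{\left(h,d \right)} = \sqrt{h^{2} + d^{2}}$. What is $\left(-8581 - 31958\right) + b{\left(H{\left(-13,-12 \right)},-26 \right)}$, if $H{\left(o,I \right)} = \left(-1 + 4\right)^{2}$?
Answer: $-40539 + \sqrt{757} \approx -40512.0$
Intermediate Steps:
$H{\left(o,I \right)} = 9$ ($H{\left(o,I \right)} = 3^{2} = 9$)
$b{\left(h,d \right)} = \sqrt{d^{2} + h^{2}}$
$\left(-8581 - 31958\right) + b{\left(H{\left(-13,-12 \right)},-26 \right)} = \left(-8581 - 31958\right) + \sqrt{\left(-26\right)^{2} + 9^{2}} = -40539 + \sqrt{676 + 81} = -40539 + \sqrt{757}$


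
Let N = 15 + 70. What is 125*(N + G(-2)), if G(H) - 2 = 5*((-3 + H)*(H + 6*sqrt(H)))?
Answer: 17125 - 18750*I*sqrt(2) ≈ 17125.0 - 26517.0*I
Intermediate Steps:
N = 85
G(H) = 2 + 5*(-3 + H)*(H + 6*sqrt(H)) (G(H) = 2 + 5*((-3 + H)*(H + 6*sqrt(H))) = 2 + 5*(-3 + H)*(H + 6*sqrt(H)))
125*(N + G(-2)) = 125*(85 + (2 - 90*I*sqrt(2) - 15*(-2) + 5*(-2)**2 + 30*(-2)**(3/2))) = 125*(85 + (2 - 90*I*sqrt(2) + 30 + 5*4 + 30*(-2*I*sqrt(2)))) = 125*(85 + (2 - 90*I*sqrt(2) + 30 + 20 - 60*I*sqrt(2))) = 125*(85 + (52 - 150*I*sqrt(2))) = 125*(137 - 150*I*sqrt(2)) = 17125 - 18750*I*sqrt(2)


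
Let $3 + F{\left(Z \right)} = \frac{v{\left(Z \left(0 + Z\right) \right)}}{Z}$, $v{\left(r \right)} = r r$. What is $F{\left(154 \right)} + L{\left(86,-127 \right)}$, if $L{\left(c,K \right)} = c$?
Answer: $3652347$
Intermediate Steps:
$v{\left(r \right)} = r^{2}$
$F{\left(Z \right)} = -3 + Z^{3}$ ($F{\left(Z \right)} = -3 + \frac{\left(Z \left(0 + Z\right)\right)^{2}}{Z} = -3 + \frac{\left(Z Z\right)^{2}}{Z} = -3 + \frac{\left(Z^{2}\right)^{2}}{Z} = -3 + \frac{Z^{4}}{Z} = -3 + Z^{3}$)
$F{\left(154 \right)} + L{\left(86,-127 \right)} = \left(-3 + 154^{3}\right) + 86 = \left(-3 + 3652264\right) + 86 = 3652261 + 86 = 3652347$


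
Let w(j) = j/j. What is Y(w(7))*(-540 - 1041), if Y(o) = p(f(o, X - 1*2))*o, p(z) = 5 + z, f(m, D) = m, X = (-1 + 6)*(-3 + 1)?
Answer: -9486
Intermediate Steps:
X = -10 (X = 5*(-2) = -10)
w(j) = 1
Y(o) = o*(5 + o) (Y(o) = (5 + o)*o = o*(5 + o))
Y(w(7))*(-540 - 1041) = (1*(5 + 1))*(-540 - 1041) = (1*6)*(-1581) = 6*(-1581) = -9486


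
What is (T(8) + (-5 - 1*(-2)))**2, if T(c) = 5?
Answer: 4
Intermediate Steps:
(T(8) + (-5 - 1*(-2)))**2 = (5 + (-5 - 1*(-2)))**2 = (5 + (-5 + 2))**2 = (5 - 3)**2 = 2**2 = 4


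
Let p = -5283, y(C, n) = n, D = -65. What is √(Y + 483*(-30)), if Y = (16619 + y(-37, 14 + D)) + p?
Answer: I*√3205 ≈ 56.613*I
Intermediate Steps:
Y = 11285 (Y = (16619 + (14 - 65)) - 5283 = (16619 - 51) - 5283 = 16568 - 5283 = 11285)
√(Y + 483*(-30)) = √(11285 + 483*(-30)) = √(11285 - 14490) = √(-3205) = I*√3205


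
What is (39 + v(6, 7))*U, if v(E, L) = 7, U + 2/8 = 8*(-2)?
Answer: -1495/2 ≈ -747.50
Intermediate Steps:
U = -65/4 (U = -¼ + 8*(-2) = -¼ - 16 = -65/4 ≈ -16.250)
(39 + v(6, 7))*U = (39 + 7)*(-65/4) = 46*(-65/4) = -1495/2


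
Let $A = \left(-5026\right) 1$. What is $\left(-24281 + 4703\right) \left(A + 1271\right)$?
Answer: $73515390$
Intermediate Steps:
$A = -5026$
$\left(-24281 + 4703\right) \left(A + 1271\right) = \left(-24281 + 4703\right) \left(-5026 + 1271\right) = \left(-19578\right) \left(-3755\right) = 73515390$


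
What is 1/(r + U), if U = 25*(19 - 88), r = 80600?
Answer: 1/78875 ≈ 1.2678e-5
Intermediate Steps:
U = -1725 (U = 25*(-69) = -1725)
1/(r + U) = 1/(80600 - 1725) = 1/78875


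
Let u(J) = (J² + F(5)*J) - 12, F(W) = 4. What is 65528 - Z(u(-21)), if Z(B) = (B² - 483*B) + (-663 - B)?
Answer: 114146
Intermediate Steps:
u(J) = -12 + J² + 4*J (u(J) = (J² + 4*J) - 12 = -12 + J² + 4*J)
Z(B) = -663 + B² - 484*B
65528 - Z(u(-21)) = 65528 - (-663 + (-12 + (-21)² + 4*(-21))² - 484*(-12 + (-21)² + 4*(-21))) = 65528 - (-663 + (-12 + 441 - 84)² - 484*(-12 + 441 - 84)) = 65528 - (-663 + 345² - 484*345) = 65528 - (-663 + 119025 - 166980) = 65528 - 1*(-48618) = 65528 + 48618 = 114146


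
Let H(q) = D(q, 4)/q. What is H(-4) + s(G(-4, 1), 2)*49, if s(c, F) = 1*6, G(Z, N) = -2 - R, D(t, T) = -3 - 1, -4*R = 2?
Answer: 295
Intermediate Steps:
R = -1/2 (R = -1/4*2 = -1/2 ≈ -0.50000)
D(t, T) = -4
G(Z, N) = -3/2 (G(Z, N) = -2 - 1*(-1/2) = -2 + 1/2 = -3/2)
s(c, F) = 6
H(q) = -4/q
H(-4) + s(G(-4, 1), 2)*49 = -4/(-4) + 6*49 = -4*(-1/4) + 294 = 1 + 294 = 295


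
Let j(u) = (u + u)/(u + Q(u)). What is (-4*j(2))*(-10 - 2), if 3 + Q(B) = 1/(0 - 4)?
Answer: -768/5 ≈ -153.60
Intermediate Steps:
Q(B) = -13/4 (Q(B) = -3 + 1/(0 - 4) = -3 + 1/(-4) = -3 - 1/4 = -13/4)
j(u) = 2*u/(-13/4 + u) (j(u) = (u + u)/(u - 13/4) = (2*u)/(-13/4 + u) = 2*u/(-13/4 + u))
(-4*j(2))*(-10 - 2) = (-32*2/(-13 + 4*2))*(-10 - 2) = -32*2/(-13 + 8)*(-12) = -32*2/(-5)*(-12) = -32*2*(-1)/5*(-12) = -4*(-16/5)*(-12) = (64/5)*(-12) = -768/5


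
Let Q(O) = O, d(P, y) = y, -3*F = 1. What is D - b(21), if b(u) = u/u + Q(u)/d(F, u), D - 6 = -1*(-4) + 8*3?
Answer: 32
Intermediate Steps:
F = -⅓ (F = -⅓*1 = -⅓ ≈ -0.33333)
D = 34 (D = 6 + (-1*(-4) + 8*3) = 6 + (4 + 24) = 6 + 28 = 34)
b(u) = 2 (b(u) = u/u + u/u = 1 + 1 = 2)
D - b(21) = 34 - 1*2 = 34 - 2 = 32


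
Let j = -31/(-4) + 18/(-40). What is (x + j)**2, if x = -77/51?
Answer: 8720209/260100 ≈ 33.526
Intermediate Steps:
x = -77/51 (x = -77*1/51 = -77/51 ≈ -1.5098)
j = 73/10 (j = -31*(-1/4) + 18*(-1/40) = 31/4 - 9/20 = 73/10 ≈ 7.3000)
(x + j)**2 = (-77/51 + 73/10)**2 = (2953/510)**2 = 8720209/260100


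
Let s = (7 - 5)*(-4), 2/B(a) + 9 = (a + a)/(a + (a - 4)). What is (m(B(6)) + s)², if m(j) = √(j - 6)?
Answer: (120 - I*√1410)²/225 ≈ 57.733 - 40.053*I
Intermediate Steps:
B(a) = 2/(-9 + 2*a/(-4 + 2*a)) (B(a) = 2/(-9 + (a + a)/(a + (a - 4))) = 2/(-9 + (2*a)/(a + (-4 + a))) = 2/(-9 + (2*a)/(-4 + 2*a)) = 2/(-9 + 2*a/(-4 + 2*a)))
m(j) = √(-6 + j)
s = -8 (s = 2*(-4) = -8)
(m(B(6)) + s)² = (√(-6 + (2 - 1*6)/(-9 + 4*6)) - 8)² = (√(-6 + (2 - 6)/(-9 + 24)) - 8)² = (√(-6 - 4/15) - 8)² = (√(-94/15) - 8)² = (I*√1410/15 - 8)² = (-8 + I*√1410/15)²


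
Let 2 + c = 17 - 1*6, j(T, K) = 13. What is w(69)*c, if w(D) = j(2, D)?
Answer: 117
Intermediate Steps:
w(D) = 13
c = 9 (c = -2 + (17 - 1*6) = -2 + (17 - 6) = -2 + 11 = 9)
w(69)*c = 13*9 = 117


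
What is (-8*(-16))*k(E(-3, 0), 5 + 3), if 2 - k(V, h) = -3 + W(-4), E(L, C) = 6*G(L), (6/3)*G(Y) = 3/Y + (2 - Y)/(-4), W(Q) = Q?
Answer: 1152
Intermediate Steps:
G(Y) = -¼ + Y/8 + 3/(2*Y) (G(Y) = (3/Y + (2 - Y)/(-4))/2 = (3/Y + (2 - Y)*(-¼))/2 = (3/Y + (-½ + Y/4))/2 = (-½ + 3/Y + Y/4)/2 = -¼ + Y/8 + 3/(2*Y))
E(L, C) = 3*(12 + L*(-2 + L))/(4*L) (E(L, C) = 6*((12 + L*(-2 + L))/(8*L)) = 3*(12 + L*(-2 + L))/(4*L))
k(V, h) = 9 (k(V, h) = 2 - (-3 - 4) = 2 - 1*(-7) = 2 + 7 = 9)
(-8*(-16))*k(E(-3, 0), 5 + 3) = -8*(-16)*9 = 128*9 = 1152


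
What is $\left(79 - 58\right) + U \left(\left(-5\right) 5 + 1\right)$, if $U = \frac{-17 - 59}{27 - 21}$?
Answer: $325$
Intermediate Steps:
$U = - \frac{38}{3}$ ($U = - \frac{76}{6} = \left(-76\right) \frac{1}{6} = - \frac{38}{3} \approx -12.667$)
$\left(79 - 58\right) + U \left(\left(-5\right) 5 + 1\right) = \left(79 - 58\right) - \frac{38 \left(\left(-5\right) 5 + 1\right)}{3} = \left(79 - 58\right) - \frac{38 \left(-25 + 1\right)}{3} = 21 - -304 = 21 + 304 = 325$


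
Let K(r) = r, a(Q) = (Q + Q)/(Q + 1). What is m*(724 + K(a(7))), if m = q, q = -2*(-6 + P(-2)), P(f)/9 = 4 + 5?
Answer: -217725/2 ≈ -1.0886e+5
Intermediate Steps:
P(f) = 81 (P(f) = 9*(4 + 5) = 9*9 = 81)
a(Q) = 2*Q/(1 + Q) (a(Q) = (2*Q)/(1 + Q) = 2*Q/(1 + Q))
q = -150 (q = -2*(-6 + 81) = -2*75 = -150)
m = -150
m*(724 + K(a(7))) = -150*(724 + 2*7/(1 + 7)) = -150*(724 + 2*7/8) = -150*(724 + 2*7*(1/8)) = -150*(724 + 7/4) = -150*2903/4 = -217725/2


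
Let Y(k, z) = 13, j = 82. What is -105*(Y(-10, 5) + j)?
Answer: -9975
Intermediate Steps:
-105*(Y(-10, 5) + j) = -105*(13 + 82) = -105*95 = -9975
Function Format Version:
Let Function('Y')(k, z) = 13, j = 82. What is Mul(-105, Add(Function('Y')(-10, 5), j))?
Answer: -9975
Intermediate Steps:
Mul(-105, Add(Function('Y')(-10, 5), j)) = Mul(-105, Add(13, 82)) = Mul(-105, 95) = -9975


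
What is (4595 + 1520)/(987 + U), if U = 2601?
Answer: 6115/3588 ≈ 1.7043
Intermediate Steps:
(4595 + 1520)/(987 + U) = (4595 + 1520)/(987 + 2601) = 6115/3588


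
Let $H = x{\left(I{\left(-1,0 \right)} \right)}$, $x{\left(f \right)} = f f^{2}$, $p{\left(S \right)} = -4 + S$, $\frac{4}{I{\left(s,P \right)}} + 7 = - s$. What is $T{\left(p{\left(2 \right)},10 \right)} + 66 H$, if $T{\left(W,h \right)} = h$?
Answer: $- \frac{86}{9} \approx -9.5556$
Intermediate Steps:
$I{\left(s,P \right)} = \frac{4}{-7 - s}$
$x{\left(f \right)} = f^{3}$
$H = - \frac{8}{27}$ ($H = \left(- \frac{4}{7 - 1}\right)^{3} = \left(- \frac{4}{6}\right)^{3} = \left(\left(-4\right) \frac{1}{6}\right)^{3} = \left(- \frac{2}{3}\right)^{3} = - \frac{8}{27} \approx -0.2963$)
$T{\left(p{\left(2 \right)},10 \right)} + 66 H = 10 + 66 \left(- \frac{8}{27}\right) = 10 - \frac{176}{9} = - \frac{86}{9}$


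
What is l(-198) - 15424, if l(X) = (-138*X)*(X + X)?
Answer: -10835728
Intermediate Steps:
l(X) = -276*X² (l(X) = (-138*X)*(2*X) = -276*X²)
l(-198) - 15424 = -276*(-198)² - 15424 = -276*39204 - 15424 = -10820304 - 15424 = -10835728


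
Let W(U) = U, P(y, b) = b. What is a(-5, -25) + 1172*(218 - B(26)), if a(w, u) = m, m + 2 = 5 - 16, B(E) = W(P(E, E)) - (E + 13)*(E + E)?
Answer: 2601827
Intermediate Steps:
B(E) = E - 2*E*(13 + E) (B(E) = E - (E + 13)*(E + E) = E - (13 + E)*2*E = E - 2*E*(13 + E))
m = -13 (m = -2 + (5 - 16) = -2 - 11 = -13)
a(w, u) = -13
a(-5, -25) + 1172*(218 - B(26)) = -13 + 1172*(218 - 26*(-25 - 2*26)) = -13 + 1172*(218 - 26*(-25 - 52)) = -13 + 1172*(218 - 26*(-77)) = -13 + 1172*(218 - 1*(-2002)) = -13 + 1172*(218 + 2002) = -13 + 1172*2220 = -13 + 2601840 = 2601827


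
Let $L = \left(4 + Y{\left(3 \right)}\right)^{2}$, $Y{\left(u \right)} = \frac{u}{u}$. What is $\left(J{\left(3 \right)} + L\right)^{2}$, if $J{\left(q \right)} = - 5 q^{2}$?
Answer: $400$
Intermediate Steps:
$Y{\left(u \right)} = 1$
$L = 25$ ($L = \left(4 + 1\right)^{2} = 5^{2} = 25$)
$\left(J{\left(3 \right)} + L\right)^{2} = \left(- 5 \cdot 3^{2} + 25\right)^{2} = \left(\left(-5\right) 9 + 25\right)^{2} = \left(-45 + 25\right)^{2} = \left(-20\right)^{2} = 400$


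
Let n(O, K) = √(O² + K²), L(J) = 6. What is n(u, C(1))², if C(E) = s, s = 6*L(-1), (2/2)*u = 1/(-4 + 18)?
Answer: 254017/196 ≈ 1296.0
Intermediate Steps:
u = 1/14 (u = 1/(-4 + 18) = 1/14 ≈ 0.071429)
s = 36 (s = 6*6 = 36)
C(E) = 36
n(O, K) = √(K² + O²)
n(u, C(1))² = (√(36² + (1/14)²))² = (√(1296 + 1/196))² = (√(254017/196))² = (√254017/14)² = 254017/196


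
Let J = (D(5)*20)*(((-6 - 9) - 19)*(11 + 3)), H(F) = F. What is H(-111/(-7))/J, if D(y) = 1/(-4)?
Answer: 111/16660 ≈ 0.0066627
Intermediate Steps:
D(y) = -¼
J = 2380 (J = (-¼*20)*(((-6 - 9) - 19)*(11 + 3)) = -5*(-15 - 19)*14 = -(-170)*14 = -5*(-476) = 2380)
H(-111/(-7))/J = -111/(-7)/2380 = -111*(-⅐)*(1/2380) = (111/7)*(1/2380) = 111/16660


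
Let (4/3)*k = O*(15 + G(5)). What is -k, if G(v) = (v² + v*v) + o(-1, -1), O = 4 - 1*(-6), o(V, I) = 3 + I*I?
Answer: -1035/2 ≈ -517.50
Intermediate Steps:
o(V, I) = 3 + I²
O = 10 (O = 4 + 6 = 10)
G(v) = 4 + 2*v² (G(v) = (v² + v*v) + (3 + (-1)²) = (v² + v²) + (3 + 1) = 2*v² + 4 = 4 + 2*v²)
k = 1035/2 (k = 3*(10*(15 + (4 + 2*5²)))/4 = 3*(10*(15 + (4 + 2*25)))/4 = 3*(10*(15 + (4 + 50)))/4 = 3*(10*(15 + 54))/4 = 3*(10*69)/4 = (¾)*690 = 1035/2 ≈ 517.50)
-k = -1*1035/2 = -1035/2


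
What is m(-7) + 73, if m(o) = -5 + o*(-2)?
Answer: 82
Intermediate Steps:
m(o) = -5 - 2*o
m(-7) + 73 = (-5 - 2*(-7)) + 73 = (-5 + 14) + 73 = 9 + 73 = 82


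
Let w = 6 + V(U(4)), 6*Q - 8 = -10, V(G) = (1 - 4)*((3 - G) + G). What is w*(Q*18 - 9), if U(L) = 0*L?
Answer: 45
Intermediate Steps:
U(L) = 0
V(G) = -9 (V(G) = -3*3 = -9)
Q = -⅓ (Q = 4/3 + (⅙)*(-10) = 4/3 - 5/3 = -⅓ ≈ -0.33333)
w = -3 (w = 6 - 9 = -3)
w*(Q*18 - 9) = -3*(-⅓*18 - 9) = -3*(-6 - 9) = -3*(-15) = 45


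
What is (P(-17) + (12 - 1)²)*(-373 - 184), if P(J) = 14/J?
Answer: -1137951/17 ≈ -66938.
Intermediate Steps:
(P(-17) + (12 - 1)²)*(-373 - 184) = (14/(-17) + (12 - 1)²)*(-373 - 184) = (14*(-1/17) + 11²)*(-557) = (-14/17 + 121)*(-557) = (2043/17)*(-557) = -1137951/17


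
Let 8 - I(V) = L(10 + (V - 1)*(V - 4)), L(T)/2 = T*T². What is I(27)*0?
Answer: 0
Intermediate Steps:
L(T) = 2*T³ (L(T) = 2*(T*T²) = 2*T³)
I(V) = 8 - 2*(10 + (-1 + V)*(-4 + V))³ (I(V) = 8 - 2*(10 + (V - 1)*(V - 4))³ = 8 - 2*(10 + (-1 + V)*(-4 + V))³)
I(27)*0 = (8 - 2*(14 + 27² - 5*27)³)*0 = (8 - 2*(14 + 729 - 135)³)*0 = (8 - 2*608³)*0 = (8 - 2*224755712)*0 = (8 - 449511424)*0 = -449511416*0 = 0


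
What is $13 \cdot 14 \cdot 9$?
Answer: $1638$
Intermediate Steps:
$13 \cdot 14 \cdot 9 = 182 \cdot 9 = 1638$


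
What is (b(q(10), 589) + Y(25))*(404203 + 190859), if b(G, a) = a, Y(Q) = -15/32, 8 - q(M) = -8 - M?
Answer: 5603401323/16 ≈ 3.5021e+8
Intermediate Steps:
q(M) = 16 + M (q(M) = 8 - (-8 - M) = 8 + (8 + M) = 16 + M)
Y(Q) = -15/32 (Y(Q) = -15*1/32 = -15/32)
(b(q(10), 589) + Y(25))*(404203 + 190859) = (589 - 15/32)*(404203 + 190859) = (18833/32)*595062 = 5603401323/16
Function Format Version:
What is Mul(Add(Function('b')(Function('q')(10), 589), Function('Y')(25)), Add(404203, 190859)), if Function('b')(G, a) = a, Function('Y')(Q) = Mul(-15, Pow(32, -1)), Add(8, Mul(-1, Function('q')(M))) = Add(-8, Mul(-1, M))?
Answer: Rational(5603401323, 16) ≈ 3.5021e+8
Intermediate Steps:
Function('q')(M) = Add(16, M) (Function('q')(M) = Add(8, Mul(-1, Add(-8, Mul(-1, M)))) = Add(8, Add(8, M)) = Add(16, M))
Function('Y')(Q) = Rational(-15, 32) (Function('Y')(Q) = Mul(-15, Rational(1, 32)) = Rational(-15, 32))
Mul(Add(Function('b')(Function('q')(10), 589), Function('Y')(25)), Add(404203, 190859)) = Mul(Add(589, Rational(-15, 32)), Add(404203, 190859)) = Mul(Rational(18833, 32), 595062) = Rational(5603401323, 16)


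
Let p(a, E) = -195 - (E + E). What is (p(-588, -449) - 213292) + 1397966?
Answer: 1185377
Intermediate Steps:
p(a, E) = -195 - 2*E
(p(-588, -449) - 213292) + 1397966 = ((-195 - 2*(-449)) - 213292) + 1397966 = ((-195 + 898) - 213292) + 1397966 = (703 - 213292) + 1397966 = -212589 + 1397966 = 1185377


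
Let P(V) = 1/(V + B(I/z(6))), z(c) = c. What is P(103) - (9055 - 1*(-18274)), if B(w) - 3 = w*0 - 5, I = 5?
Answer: -2760228/101 ≈ -27329.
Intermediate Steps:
B(w) = -2 (B(w) = 3 + (w*0 - 5) = 3 + (0 - 5) = 3 - 5 = -2)
P(V) = 1/(-2 + V) (P(V) = 1/(V - 2) = 1/(-2 + V))
P(103) - (9055 - 1*(-18274)) = 1/(-2 + 103) - (9055 - 1*(-18274)) = 1/101 - (9055 + 18274) = 1/101 - 1*27329 = 1/101 - 27329 = -2760228/101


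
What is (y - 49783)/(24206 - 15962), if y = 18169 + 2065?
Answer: -29549/8244 ≈ -3.5843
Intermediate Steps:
y = 20234
(y - 49783)/(24206 - 15962) = (20234 - 49783)/(24206 - 15962) = -29549/8244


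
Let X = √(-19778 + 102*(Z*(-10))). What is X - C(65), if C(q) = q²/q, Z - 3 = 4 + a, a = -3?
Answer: -65 + I*√23858 ≈ -65.0 + 154.46*I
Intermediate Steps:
Z = 4 (Z = 3 + (4 - 3) = 3 + 1 = 4)
C(q) = q
X = I*√23858 (X = √(-19778 + 102*(4*(-10))) = √(-19778 + 102*(-40)) = √(-19778 - 4080) = √(-23858) = I*√23858 ≈ 154.46*I)
X - C(65) = I*√23858 - 1*65 = I*√23858 - 65 = -65 + I*√23858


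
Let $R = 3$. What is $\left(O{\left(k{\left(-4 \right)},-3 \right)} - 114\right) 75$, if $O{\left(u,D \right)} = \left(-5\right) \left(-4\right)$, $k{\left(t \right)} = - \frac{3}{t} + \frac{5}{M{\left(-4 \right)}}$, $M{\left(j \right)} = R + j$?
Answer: $-7050$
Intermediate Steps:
$M{\left(j \right)} = 3 + j$
$k{\left(t \right)} = -5 - \frac{3}{t}$ ($k{\left(t \right)} = - \frac{3}{t} + \frac{5}{3 - 4} = - \frac{3}{t} + \frac{5}{-1} = - \frac{3}{t} + 5 \left(-1\right) = - \frac{3}{t} - 5 = -5 - \frac{3}{t}$)
$O{\left(u,D \right)} = 20$
$\left(O{\left(k{\left(-4 \right)},-3 \right)} - 114\right) 75 = \left(20 - 114\right) 75 = \left(-94\right) 75 = -7050$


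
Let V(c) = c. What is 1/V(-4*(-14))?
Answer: 1/56 ≈ 0.017857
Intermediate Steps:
1/V(-4*(-14)) = 1/(-4*(-14)) = 1/56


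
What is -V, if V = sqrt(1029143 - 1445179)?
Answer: -2*I*sqrt(104009) ≈ -645.01*I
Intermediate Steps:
V = 2*I*sqrt(104009) (V = sqrt(-416036) = 2*I*sqrt(104009) ≈ 645.01*I)
-V = -2*I*sqrt(104009)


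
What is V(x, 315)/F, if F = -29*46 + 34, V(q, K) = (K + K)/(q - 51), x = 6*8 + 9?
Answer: -21/260 ≈ -0.080769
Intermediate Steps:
x = 57 (x = 48 + 9 = 57)
V(q, K) = 2*K/(-51 + q) (V(q, K) = (2*K)/(-51 + q) = 2*K/(-51 + q))
F = -1300 (F = -1334 + 34 = -1300)
V(x, 315)/F = (2*315/(-51 + 57))/(-1300) = (2*315/6)*(-1/1300) = (2*315*(⅙))*(-1/1300) = 105*(-1/1300) = -21/260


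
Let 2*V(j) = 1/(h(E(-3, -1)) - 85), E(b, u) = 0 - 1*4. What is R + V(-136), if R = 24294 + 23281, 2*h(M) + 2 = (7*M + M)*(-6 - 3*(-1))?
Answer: 3615699/76 ≈ 47575.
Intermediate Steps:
E(b, u) = -4 (E(b, u) = 0 - 4 = -4)
h(M) = -1 - 12*M (h(M) = -1 + ((7*M + M)*(-6 - 3*(-1)))/2 = -1 + ((8*M)*(-6 + 3))/2 = -1 + ((8*M)*(-3))/2 = -1 + (-24*M)/2 = -1 - 12*M)
V(j) = -1/76 (V(j) = 1/(2*((-1 - 12*(-4)) - 85)) = 1/(2*((-1 + 48) - 85)) = 1/(2*(47 - 85)) = (½)/(-38) = (½)*(-1/38) = -1/76)
R = 47575
R + V(-136) = 47575 - 1/76 = 3615699/76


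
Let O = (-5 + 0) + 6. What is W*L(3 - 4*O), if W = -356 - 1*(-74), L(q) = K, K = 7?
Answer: -1974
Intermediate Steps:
O = 1 (O = -5 + 6 = 1)
L(q) = 7
W = -282 (W = -356 + 74 = -282)
W*L(3 - 4*O) = -282*7 = -1974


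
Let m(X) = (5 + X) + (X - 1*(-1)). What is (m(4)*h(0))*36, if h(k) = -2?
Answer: -1008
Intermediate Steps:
m(X) = 6 + 2*X (m(X) = (5 + X) + (X + 1) = (5 + X) + (1 + X) = 6 + 2*X)
(m(4)*h(0))*36 = ((6 + 2*4)*(-2))*36 = ((6 + 8)*(-2))*36 = (14*(-2))*36 = -28*36 = -1008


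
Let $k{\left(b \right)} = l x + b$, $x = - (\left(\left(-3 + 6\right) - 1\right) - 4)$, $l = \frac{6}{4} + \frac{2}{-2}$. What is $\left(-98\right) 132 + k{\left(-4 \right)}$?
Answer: $-12939$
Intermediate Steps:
$l = \frac{1}{2}$ ($l = 6 \cdot \frac{1}{4} + 2 \left(- \frac{1}{2}\right) = \frac{3}{2} - 1 = \frac{1}{2} \approx 0.5$)
$x = 2$ ($x = - (\left(3 - 1\right) - 4) = - (2 - 4) = \left(-1\right) \left(-2\right) = 2$)
$k{\left(b \right)} = 1 + b$ ($k{\left(b \right)} = \frac{1}{2} \cdot 2 + b = 1 + b$)
$\left(-98\right) 132 + k{\left(-4 \right)} = \left(-98\right) 132 + \left(1 - 4\right) = -12936 - 3 = -12939$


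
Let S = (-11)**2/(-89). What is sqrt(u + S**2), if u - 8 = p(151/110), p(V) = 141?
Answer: sqrt(1194870)/89 ≈ 12.282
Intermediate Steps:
S = -121/89 (S = 121*(-1/89) = -121/89 ≈ -1.3596)
u = 149 (u = 8 + 141 = 149)
sqrt(u + S**2) = sqrt(149 + (-121/89)**2) = sqrt(149 + 14641/7921) = sqrt(1194870/7921) = sqrt(1194870)/89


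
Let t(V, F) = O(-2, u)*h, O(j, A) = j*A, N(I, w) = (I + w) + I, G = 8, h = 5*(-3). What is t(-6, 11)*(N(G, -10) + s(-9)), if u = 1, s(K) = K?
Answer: -90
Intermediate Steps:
h = -15
N(I, w) = w + 2*I
O(j, A) = A*j
t(V, F) = 30 (t(V, F) = (1*(-2))*(-15) = -2*(-15) = 30)
t(-6, 11)*(N(G, -10) + s(-9)) = 30*((-10 + 2*8) - 9) = 30*((-10 + 16) - 9) = 30*(6 - 9) = 30*(-3) = -90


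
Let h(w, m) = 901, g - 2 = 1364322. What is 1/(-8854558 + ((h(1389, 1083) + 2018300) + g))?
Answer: -1/5471033 ≈ -1.8278e-7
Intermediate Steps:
g = 1364324 (g = 2 + 1364322 = 1364324)
1/(-8854558 + ((h(1389, 1083) + 2018300) + g)) = 1/(-8854558 + ((901 + 2018300) + 1364324)) = 1/(-8854558 + (2019201 + 1364324)) = 1/(-8854558 + 3383525) = 1/(-5471033) = -1/5471033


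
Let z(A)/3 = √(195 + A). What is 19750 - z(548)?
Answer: 19750 - 3*√743 ≈ 19668.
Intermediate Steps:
z(A) = 3*√(195 + A)
19750 - z(548) = 19750 - 3*√(195 + 548) = 19750 - 3*√743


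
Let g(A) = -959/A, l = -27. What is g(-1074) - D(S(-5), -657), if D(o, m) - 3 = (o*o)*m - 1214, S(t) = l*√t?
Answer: -2570676037/1074 ≈ -2.3936e+6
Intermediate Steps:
S(t) = -27*√t
D(o, m) = -1211 + m*o² (D(o, m) = 3 + ((o*o)*m - 1214) = 3 + (o²*m - 1214) = 3 + (m*o² - 1214) = 3 + (-1214 + m*o²) = -1211 + m*o²)
g(-1074) - D(S(-5), -657) = -959/(-1074) - (-1211 - 657*(-27*I*√5)²) = -959*(-1/1074) - (-1211 - 657*(-27*I*√5)²) = 959/1074 - (-1211 - 657*(-27*I*√5)²) = 959/1074 - (-1211 - 657*(-3645)) = 959/1074 - (-1211 + 2394765) = 959/1074 - 1*2393554 = 959/1074 - 2393554 = -2570676037/1074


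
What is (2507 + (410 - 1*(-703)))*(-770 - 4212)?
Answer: -18034840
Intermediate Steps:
(2507 + (410 - 1*(-703)))*(-770 - 4212) = (2507 + (410 + 703))*(-4982) = (2507 + 1113)*(-4982) = 3620*(-4982) = -18034840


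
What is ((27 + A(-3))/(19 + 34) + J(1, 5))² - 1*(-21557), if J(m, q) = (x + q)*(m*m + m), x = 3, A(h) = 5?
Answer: 61328013/2809 ≈ 21833.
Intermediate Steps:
J(m, q) = (3 + q)*(m + m²) (J(m, q) = (3 + q)*(m*m + m) = (3 + q)*(m² + m) = (3 + q)*(m + m²))
((27 + A(-3))/(19 + 34) + J(1, 5))² - 1*(-21557) = ((27 + 5)/(19 + 34) + 1*(3 + 5 + 3*1 + 1*5))² - 1*(-21557) = (32/53 + 1*(3 + 5 + 3 + 5))² + 21557 = (32*(1/53) + 1*16)² + 21557 = (32/53 + 16)² + 21557 = (880/53)² + 21557 = 774400/2809 + 21557 = 61328013/2809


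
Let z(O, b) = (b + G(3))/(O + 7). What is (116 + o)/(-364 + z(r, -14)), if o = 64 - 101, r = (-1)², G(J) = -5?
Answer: -632/2931 ≈ -0.21563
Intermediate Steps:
r = 1
z(O, b) = (-5 + b)/(7 + O) (z(O, b) = (b - 5)/(O + 7) = (-5 + b)/(7 + O))
o = -37
(116 + o)/(-364 + z(r, -14)) = (116 - 37)/(-364 + (-5 - 14)/(7 + 1)) = 79/(-364 - 19/8) = 79/(-2931/8) = 79*(-8/2931) = -632/2931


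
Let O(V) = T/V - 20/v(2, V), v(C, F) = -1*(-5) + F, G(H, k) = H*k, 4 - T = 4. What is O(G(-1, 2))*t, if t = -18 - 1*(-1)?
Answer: 340/3 ≈ 113.33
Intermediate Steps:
T = 0 (T = 4 - 1*4 = 4 - 4 = 0)
v(C, F) = 5 + F
t = -17 (t = -18 + 1 = -17)
O(V) = -20/(5 + V) (O(V) = 0/V - 20/(5 + V) = 0 - 20/(5 + V) = -20/(5 + V))
O(G(-1, 2))*t = -20/(5 - 1*2)*(-17) = -20/(5 - 2)*(-17) = -20/3*(-17) = 340/3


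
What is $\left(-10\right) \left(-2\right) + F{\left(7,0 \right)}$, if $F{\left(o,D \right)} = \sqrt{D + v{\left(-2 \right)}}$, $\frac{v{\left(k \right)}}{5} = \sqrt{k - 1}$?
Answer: $20 + \sqrt[4]{3} \sqrt{5} \sqrt{i} \approx 22.081 + 2.0809 i$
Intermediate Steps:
$v{\left(k \right)} = 5 \sqrt{-1 + k}$ ($v{\left(k \right)} = 5 \sqrt{k - 1} = 5 \sqrt{-1 + k}$)
$F{\left(o,D \right)} = \sqrt{D + 5 i \sqrt{3}}$ ($F{\left(o,D \right)} = \sqrt{D + 5 \sqrt{-1 - 2}} = \sqrt{D + 5 \sqrt{-3}} = \sqrt{D + 5 i \sqrt{3}}$)
$\left(-10\right) \left(-2\right) + F{\left(7,0 \right)} = \left(-10\right) \left(-2\right) + \sqrt{0 + 5 i \sqrt{3}} = 20 + \sqrt{5 i \sqrt{3}} = 20 + \sqrt[4]{3} \sqrt{5} \sqrt{i}$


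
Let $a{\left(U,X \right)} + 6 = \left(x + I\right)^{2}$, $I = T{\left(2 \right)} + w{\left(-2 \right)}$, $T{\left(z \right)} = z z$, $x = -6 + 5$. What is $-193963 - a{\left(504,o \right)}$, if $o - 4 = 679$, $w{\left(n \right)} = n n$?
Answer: $-194006$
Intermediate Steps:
$w{\left(n \right)} = n^{2}$
$o = 683$ ($o = 4 + 679 = 683$)
$x = -1$
$T{\left(z \right)} = z^{2}$
$I = 8$ ($I = 2^{2} + \left(-2\right)^{2} = 4 + 4 = 8$)
$a{\left(U,X \right)} = 43$ ($a{\left(U,X \right)} = -6 + \left(-1 + 8\right)^{2} = -6 + 7^{2} = -6 + 49 = 43$)
$-193963 - a{\left(504,o \right)} = -193963 - 43 = -194006$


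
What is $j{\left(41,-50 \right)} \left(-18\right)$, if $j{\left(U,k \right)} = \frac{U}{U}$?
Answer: $-18$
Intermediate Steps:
$j{\left(U,k \right)} = 1$
$j{\left(41,-50 \right)} \left(-18\right) = 1 \left(-18\right) = -18$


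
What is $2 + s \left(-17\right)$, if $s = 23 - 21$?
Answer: $-32$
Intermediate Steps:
$s = 2$ ($s = 23 - 21 = 2$)
$2 + s \left(-17\right) = 2 + 2 \left(-17\right) = 2 - 34 = -32$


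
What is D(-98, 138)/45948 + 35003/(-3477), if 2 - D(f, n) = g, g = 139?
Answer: -536264731/53253732 ≈ -10.070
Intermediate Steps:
D(f, n) = -137 (D(f, n) = 2 - 1*139 = 2 - 139 = -137)
D(-98, 138)/45948 + 35003/(-3477) = -137/45948 + 35003/(-3477) = -137*1/45948 + 35003*(-1/3477) = -137/45948 - 35003/3477 = -536264731/53253732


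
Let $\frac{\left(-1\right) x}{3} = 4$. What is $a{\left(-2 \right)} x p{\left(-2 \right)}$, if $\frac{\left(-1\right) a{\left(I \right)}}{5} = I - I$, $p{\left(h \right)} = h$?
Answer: $0$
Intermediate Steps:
$x = -12$ ($x = \left(-3\right) 4 = -12$)
$a{\left(I \right)} = 0$ ($a{\left(I \right)} = - 5 \left(I - I\right) = \left(-5\right) 0 = 0$)
$a{\left(-2 \right)} x p{\left(-2 \right)} = 0 \left(-12\right) \left(-2\right) = 0 \left(-2\right) = 0$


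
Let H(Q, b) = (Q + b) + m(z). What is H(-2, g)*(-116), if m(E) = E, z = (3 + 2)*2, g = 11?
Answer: -2204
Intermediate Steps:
z = 10 (z = 5*2 = 10)
H(Q, b) = 10 + Q + b (H(Q, b) = (Q + b) + 10 = 10 + Q + b)
H(-2, g)*(-116) = (10 - 2 + 11)*(-116) = 19*(-116) = -2204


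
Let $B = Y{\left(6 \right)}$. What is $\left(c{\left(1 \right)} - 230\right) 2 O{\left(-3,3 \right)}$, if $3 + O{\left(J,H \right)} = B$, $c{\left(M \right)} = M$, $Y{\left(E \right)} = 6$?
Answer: $-1374$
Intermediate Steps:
$B = 6$
$O{\left(J,H \right)} = 3$ ($O{\left(J,H \right)} = -3 + 6 = 3$)
$\left(c{\left(1 \right)} - 230\right) 2 O{\left(-3,3 \right)} = \left(1 - 230\right) 2 \cdot 3 = \left(-229\right) 6 = -1374$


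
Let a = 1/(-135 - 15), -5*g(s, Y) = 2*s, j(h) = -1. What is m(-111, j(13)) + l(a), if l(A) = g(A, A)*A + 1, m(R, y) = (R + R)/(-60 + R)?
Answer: 2456231/1068750 ≈ 2.2982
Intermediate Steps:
m(R, y) = 2*R/(-60 + R) (m(R, y) = (2*R)/(-60 + R) = 2*R/(-60 + R))
g(s, Y) = -2*s/5
a = -1/150 (a = 1/(-150) = -1/150 ≈ -0.0066667)
l(A) = 1 - 2*A²/5 (l(A) = (-2*A/5)*A + 1 = -2*A²/5 + 1 = 1 - 2*A²/5)
m(-111, j(13)) + l(a) = 2*(-111)/(-60 - 111) + (1 - 2*(-1/150)²/5) = 2*(-111)/(-171) + (1 - ⅖*1/22500) = 2*(-111)*(-1/171) + (1 - 1/56250) = 74/57 + 56249/56250 = 2456231/1068750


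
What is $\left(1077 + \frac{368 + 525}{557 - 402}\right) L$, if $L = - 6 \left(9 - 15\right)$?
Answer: $\frac{6041808}{155} \approx 38979.0$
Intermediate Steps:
$L = 36$ ($L = \left(-6\right) \left(-6\right) = 36$)
$\left(1077 + \frac{368 + 525}{557 - 402}\right) L = \left(1077 + \frac{368 + 525}{557 - 402}\right) 36 = \left(1077 + \frac{893}{155}\right) 36 = \frac{167828}{155} \cdot 36 = \frac{6041808}{155}$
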